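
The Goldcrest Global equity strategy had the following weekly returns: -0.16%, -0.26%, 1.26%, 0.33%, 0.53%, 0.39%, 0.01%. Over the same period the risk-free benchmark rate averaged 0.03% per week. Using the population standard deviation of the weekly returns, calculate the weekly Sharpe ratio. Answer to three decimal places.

0.566

r̄ = (-0.16 − 0.26 + 1.26 + 0.33 + 0.53 + 0.39 + 0.01) / 7 = 2.100 / 7 = 0.3000%
Population std dev = √[1.5928 / 7] = 0.4770%
Sharpe = (r̄ − rf) / σ = (0.3000 − 0.03) / 0.4770 = 0.2700 / 0.4770 = 0.5660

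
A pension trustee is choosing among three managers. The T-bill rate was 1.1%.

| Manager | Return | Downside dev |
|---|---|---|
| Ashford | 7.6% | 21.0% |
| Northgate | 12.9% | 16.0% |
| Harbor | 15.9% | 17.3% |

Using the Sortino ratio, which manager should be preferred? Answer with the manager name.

Ashford: Sortino ratio = (7.6% − 1.1%) / 21.0% = 0.310
Northgate: Sortino ratio = (12.9% − 1.1%) / 16.0% = 0.738
Harbor: Sortino ratio = (15.9% − 1.1%) / 17.3% = 0.855
Highest: Harbor (0.855).

Harbor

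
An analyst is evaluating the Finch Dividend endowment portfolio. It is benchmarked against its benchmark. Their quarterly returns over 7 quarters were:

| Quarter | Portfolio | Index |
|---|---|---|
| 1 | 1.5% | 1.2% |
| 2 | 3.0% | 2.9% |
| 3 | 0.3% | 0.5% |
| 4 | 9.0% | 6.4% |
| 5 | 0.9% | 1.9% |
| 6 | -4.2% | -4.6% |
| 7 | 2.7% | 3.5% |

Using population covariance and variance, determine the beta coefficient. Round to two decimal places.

r̄p = 1.8857%,  r̄m = 1.6857%
Cov = Σ(rp − r̄p)(rm − r̄m) / 7 = 10.9255
Var(rm) = Σ(rm − r̄m)² / 7 = 9.7412
β = Cov / Var = 10.9255 / 9.7412 = 1.1216

1.12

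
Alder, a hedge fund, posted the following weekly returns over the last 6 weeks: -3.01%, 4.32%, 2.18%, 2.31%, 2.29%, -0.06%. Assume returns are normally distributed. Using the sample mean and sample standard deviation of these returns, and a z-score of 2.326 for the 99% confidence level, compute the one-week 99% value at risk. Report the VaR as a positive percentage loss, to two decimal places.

r̄ = (-3.01 + 4.32 + 2.18 + 2.31 + 2.29 − 0.06) / 6 = 1.3383%
Σ(r − r̄)² = (-3.01 − 1.3383)² + (4.32 − 1.3383)² + … = 32.3119
sample σ = √(32.3119 / 5) = √6.4624 = 2.5421%
VaR = −(r̄ − z·σ) = −(1.3383 − 2.326 × 2.5421) = −(-4.5746) = 4.5746%

4.57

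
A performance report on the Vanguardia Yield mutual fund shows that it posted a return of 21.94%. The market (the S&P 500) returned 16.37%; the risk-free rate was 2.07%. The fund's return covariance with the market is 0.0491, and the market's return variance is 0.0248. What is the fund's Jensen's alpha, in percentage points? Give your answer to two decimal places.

β = Cov / Var = 0.0491 / 0.0248 = 1.9798
E[R] = Rf + β(Rm − Rf) = 2.07% + 1.9798 × (16.37% − 2.07%) = 30.3811%
α = Rp − E[R] = 21.94% − 30.3811% = -8.4411

-8.44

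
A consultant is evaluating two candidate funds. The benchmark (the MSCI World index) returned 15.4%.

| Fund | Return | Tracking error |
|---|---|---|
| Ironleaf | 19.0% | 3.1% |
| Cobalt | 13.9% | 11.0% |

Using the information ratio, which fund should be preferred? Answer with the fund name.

Ironleaf: IR = (19.0% − 15.4%) / 3.1% = 1.161
Cobalt: IR = (13.9% − 15.4%) / 11.0% = -0.136
Highest: Ironleaf (1.161).

Ironleaf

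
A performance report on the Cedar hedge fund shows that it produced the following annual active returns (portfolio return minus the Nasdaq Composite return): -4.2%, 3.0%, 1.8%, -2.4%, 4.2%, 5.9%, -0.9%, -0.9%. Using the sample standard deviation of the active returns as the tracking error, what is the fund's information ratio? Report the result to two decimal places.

0.23

μ = (-4.2 + 3 + 1.8 − 2.4 + 4.2 + 5.9 − 0.9 − 0.9) / 8 = 0.8125%
Σ(r − μ)² = 84.4288; sample σ = √(84.4288/7) = 3.4729%
IR = μ / tracking error = 0.8125 / 3.4729 = 0.2340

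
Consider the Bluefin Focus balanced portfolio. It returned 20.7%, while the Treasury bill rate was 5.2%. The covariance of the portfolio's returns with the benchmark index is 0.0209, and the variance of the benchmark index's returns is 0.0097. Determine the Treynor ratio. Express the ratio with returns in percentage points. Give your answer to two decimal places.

7.19

β = Cov / Var = 0.0209 / 0.0097 = 2.1546
Treynor = (Rp − Rf) / β = (20.7% − 5.2%) / 2.1546 = 15.50 / 2.1546 = 7.1939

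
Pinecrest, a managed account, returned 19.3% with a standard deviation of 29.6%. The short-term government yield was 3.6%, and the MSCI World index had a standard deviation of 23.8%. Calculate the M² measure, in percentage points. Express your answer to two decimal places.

16.22

Sharpe = (Rp − Rf) / σp = (19.3% − 3.6%) / 29.6% = 0.5304
M² = Rf + Sharpe × σm = 3.6% + 0.5304 × 23.8% = 16.2235%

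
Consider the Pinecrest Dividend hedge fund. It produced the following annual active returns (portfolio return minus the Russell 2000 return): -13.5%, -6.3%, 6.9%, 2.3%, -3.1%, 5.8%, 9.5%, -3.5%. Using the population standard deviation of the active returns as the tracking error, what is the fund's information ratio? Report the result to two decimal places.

r̄ = (-13.5 − 6.3 + 6.9 + 2.3 − 3.1 + 5.8 + 9.5 − 3.5) / 8 = -1.90 / 8 = -0.2375%
Σ(r − r̄)² = 420.1388; population σ = √(420.1388/8) = 7.2469%
IR = r̄ / tracking error = -0.2375 / 7.2469 = -0.0328

-0.03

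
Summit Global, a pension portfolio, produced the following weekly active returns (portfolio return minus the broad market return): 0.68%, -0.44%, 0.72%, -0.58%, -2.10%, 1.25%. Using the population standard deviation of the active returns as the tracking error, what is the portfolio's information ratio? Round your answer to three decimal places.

-0.070

μ = (0.68 − 0.44 + 0.72 − 0.58 − 2.1 + 1.25) / 6 = -0.0783%
Σ(r − μ)² = 7.4465; population σ = √(7.4465/6) = 1.1140%
IR = μ / tracking error = -0.0783 / 1.1140 = -0.0703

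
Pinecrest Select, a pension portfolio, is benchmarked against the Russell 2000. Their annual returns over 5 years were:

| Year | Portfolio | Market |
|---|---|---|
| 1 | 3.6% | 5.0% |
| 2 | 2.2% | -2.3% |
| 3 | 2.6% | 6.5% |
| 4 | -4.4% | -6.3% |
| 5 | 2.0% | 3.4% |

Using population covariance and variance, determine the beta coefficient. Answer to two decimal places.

r̄p = 1.2000%,  r̄m = 1.2600%
Cov = Σ(rp − r̄p)(rm − r̄m) / 5 = 11.3600
Var(rm) = Σ(rm − r̄m)² / 5 = 23.1704
β = Cov / Var = 11.3600 / 23.1704 = 0.4903

0.49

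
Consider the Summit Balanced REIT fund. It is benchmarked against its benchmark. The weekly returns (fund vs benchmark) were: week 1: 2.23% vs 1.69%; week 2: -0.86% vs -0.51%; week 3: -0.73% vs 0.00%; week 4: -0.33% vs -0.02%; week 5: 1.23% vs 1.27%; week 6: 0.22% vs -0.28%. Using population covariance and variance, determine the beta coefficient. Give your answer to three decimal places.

1.259

r̄p = 0.2933%,  r̄m = 0.3583%
Cov = Σ(rp − r̄p)(rm − r̄m) / 6 = 0.8473
Var(rm) = Σ(rm − r̄m)² / 6 = 0.6729
β = Cov / Var = 0.8473 / 0.6729 = 1.2592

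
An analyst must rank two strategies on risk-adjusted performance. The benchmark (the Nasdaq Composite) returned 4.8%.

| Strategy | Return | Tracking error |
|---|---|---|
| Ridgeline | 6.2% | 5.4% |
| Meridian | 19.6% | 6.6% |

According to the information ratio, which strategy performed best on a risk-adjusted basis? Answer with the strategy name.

Ridgeline: IR = (6.2% − 4.8%) / 5.4% = 0.259
Meridian: IR = (19.6% − 4.8%) / 6.6% = 2.242
Highest: Meridian (2.242).

Meridian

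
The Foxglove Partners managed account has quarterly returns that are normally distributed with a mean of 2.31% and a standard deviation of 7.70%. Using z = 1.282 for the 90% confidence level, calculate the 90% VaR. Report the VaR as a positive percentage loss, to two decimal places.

7.56

VaR (as % loss) = −(μ − z·σ) = −(2.31% − 1.282 × 7.70%) = −(-7.5614%) = 7.5614%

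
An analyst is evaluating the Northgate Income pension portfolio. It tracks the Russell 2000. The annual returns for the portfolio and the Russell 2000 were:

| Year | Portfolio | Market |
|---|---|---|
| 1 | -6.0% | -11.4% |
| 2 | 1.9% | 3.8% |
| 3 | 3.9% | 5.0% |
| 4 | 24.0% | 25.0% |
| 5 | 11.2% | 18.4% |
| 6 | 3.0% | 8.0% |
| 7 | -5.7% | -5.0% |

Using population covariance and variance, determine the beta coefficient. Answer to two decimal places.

r̄p = 4.6143%,  r̄m = 6.2571%
Cov = Σ(rp − r̄p)(rm − r̄m) / 7 = 107.3706
Var(rm) = Σ(rm − r̄m)² / 7 = 135.4139
β = Cov / Var = 107.3706 / 135.4139 = 0.7929

0.79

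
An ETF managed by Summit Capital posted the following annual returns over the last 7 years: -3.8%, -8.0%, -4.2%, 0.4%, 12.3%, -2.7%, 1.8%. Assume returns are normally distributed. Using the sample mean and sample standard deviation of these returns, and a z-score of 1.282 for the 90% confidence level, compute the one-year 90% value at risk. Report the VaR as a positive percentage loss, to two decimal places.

μ = (-3.8 − 8 − 4.2 + 0.4 + 12.3 − 2.7 + 1.8) / 7 = -4.20 / 7 = -0.6000%
Sample σ = √[Σ(r − μ)² / 6] = √[255.5400 / 6] = √42.5900 = 6.5261%
VaR = −(μ − z·σ) = −(-0.6000 − 1.282 × 6.5261) = −(-8.9665) = 8.9665%

8.97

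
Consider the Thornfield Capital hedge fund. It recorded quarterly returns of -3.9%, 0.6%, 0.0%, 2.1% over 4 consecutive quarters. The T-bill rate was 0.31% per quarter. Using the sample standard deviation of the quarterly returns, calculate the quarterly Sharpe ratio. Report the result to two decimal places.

r̄ = (-3.9 + 0.6 + 0 + 2.1) / 4 = -1.20 / 4 = -0.3000%
Σ(r − r̄)² = 19.6200; sample σ = √(19.6200/3) = 2.5573%
Sharpe = (r̄ − rf) / σ = (-0.3000 − 0.31) / 2.5573 = -0.6100 / 2.5573 = -0.2385

-0.24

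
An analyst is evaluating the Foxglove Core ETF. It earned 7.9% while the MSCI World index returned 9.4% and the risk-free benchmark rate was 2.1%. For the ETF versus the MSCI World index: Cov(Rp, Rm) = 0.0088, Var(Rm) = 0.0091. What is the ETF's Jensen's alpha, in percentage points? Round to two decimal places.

-1.26

β = Cov / Var = 0.0088 / 0.0091 = 0.9670
E[R] = Rf + β(Rm − Rf) = 2.1% + 0.9670 × (9.4% − 2.1%) = 9.1591%
α = Rp − E[R] = 7.9% − 9.1591% = -1.2591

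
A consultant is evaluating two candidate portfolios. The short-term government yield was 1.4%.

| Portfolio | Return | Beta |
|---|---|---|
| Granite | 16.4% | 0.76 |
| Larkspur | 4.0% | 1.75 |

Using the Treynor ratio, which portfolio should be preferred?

Granite: Treynor = (16.4% − 1.4%) / 0.76 = 19.737
Larkspur: Treynor = (4.0% − 1.4%) / 1.75 = 1.486
Highest: Granite (19.737).

Granite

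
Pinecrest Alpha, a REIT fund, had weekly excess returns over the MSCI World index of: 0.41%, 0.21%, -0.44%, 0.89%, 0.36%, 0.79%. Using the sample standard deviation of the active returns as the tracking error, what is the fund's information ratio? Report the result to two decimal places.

r̄ = (0.41 + 0.21 − 0.44 + 0.89 + 0.36 + 0.79) / 6 = 2.220 / 6 = 0.3700%
Sample std dev = √[1.1302 / 5] = 0.4754%
IR = r̄ / tracking error = 0.3700 / 0.4754 = 0.7783

0.78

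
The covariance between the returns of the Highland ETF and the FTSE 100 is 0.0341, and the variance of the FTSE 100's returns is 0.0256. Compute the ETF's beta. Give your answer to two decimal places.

β = Cov(Rp, Rm) / Var(Rm) = 0.0341 / 0.0256 = 1.3320

1.33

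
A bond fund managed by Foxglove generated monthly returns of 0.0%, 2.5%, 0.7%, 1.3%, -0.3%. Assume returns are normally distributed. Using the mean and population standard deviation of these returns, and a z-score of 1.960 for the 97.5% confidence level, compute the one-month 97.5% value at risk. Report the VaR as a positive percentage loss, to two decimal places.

Mean return r̄ = 4.20 / 5 = 0.8400%
Population std dev = √[4.9920 / 5] = 0.9992%
VaR = −(r̄ − z·σ) = −(0.8400 − 1.960 × 0.9992) = −(-1.1184) = 1.1184%

1.12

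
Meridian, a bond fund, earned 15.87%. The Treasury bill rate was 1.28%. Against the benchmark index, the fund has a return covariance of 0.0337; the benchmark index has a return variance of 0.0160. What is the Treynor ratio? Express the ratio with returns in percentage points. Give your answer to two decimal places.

β = Cov / Var = 0.0337 / 0.0160 = 2.1063
Treynor = (Rp − Rf) / β = (15.87% − 1.28%) / 2.1063 = 14.59 / 2.1063 = 6.9268

6.93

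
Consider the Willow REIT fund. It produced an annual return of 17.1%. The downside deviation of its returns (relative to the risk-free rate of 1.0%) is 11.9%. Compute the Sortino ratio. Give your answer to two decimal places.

Sortino = (Rp − Rf) / σd = (17.1% − 1.0%) / 11.9% = 16.10% / 11.9% = 1.3529

1.35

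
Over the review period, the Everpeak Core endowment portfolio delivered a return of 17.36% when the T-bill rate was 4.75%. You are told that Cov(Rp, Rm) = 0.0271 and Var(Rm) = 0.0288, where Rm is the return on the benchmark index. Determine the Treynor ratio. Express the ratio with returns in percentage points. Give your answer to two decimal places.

13.40

β = Cov / Var = 0.0271 / 0.0288 = 0.9410
Treynor = (Rp − Rf) / β = (17.36% − 4.75%) / 0.9410 = 12.61 / 0.9410 = 13.4006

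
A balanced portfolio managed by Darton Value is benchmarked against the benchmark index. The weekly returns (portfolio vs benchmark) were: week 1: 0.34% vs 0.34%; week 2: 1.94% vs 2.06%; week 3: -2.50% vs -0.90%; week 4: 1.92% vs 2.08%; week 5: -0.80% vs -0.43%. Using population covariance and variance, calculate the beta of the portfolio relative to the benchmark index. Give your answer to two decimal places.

r̄p = 0.1800%,  r̄m = 0.6300%
Cov = Σ(rp − r̄p)(rm − r̄m) / 5 = 2.0265
Var(rm) = Σ(rm − r̄m)² / 5 = 1.5392
β = Cov / Var = 2.0265 / 1.5392 = 1.3166

1.32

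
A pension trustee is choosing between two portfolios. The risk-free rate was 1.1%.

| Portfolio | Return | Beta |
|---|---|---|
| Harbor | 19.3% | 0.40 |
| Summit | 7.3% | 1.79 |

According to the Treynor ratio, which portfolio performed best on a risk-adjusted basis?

Harbor: Treynor = (19.3% − 1.1%) / 0.40 = 45.500
Summit: Treynor = (7.3% − 1.1%) / 1.79 = 3.464
Highest: Harbor (45.500).

Harbor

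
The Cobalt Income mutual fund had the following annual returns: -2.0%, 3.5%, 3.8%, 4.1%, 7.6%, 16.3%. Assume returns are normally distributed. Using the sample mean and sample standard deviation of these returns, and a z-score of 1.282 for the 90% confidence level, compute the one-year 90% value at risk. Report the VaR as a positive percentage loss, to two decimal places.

Mean return r̄ = 33.30 / 6 = 5.5500%
Sample std dev = √[186.1350 / 5] = 6.1014%
VaR = −(r̄ − z·σ) = −(5.5500 − 1.282 × 6.1014) = −(-2.2720) = 2.2720%

2.27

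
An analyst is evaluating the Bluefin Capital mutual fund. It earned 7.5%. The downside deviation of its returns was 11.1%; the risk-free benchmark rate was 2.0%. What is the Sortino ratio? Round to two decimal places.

Sortino = (Rp − Rf) / σd = (7.5% − 2.0%) / 11.1% = 5.50% / 11.1% = 0.4955

0.50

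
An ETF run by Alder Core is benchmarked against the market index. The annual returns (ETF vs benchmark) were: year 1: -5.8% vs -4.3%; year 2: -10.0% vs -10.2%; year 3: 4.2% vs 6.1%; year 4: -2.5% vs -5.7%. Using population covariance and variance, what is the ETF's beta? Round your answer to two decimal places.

r̄p = -3.5250%,  r̄m = -3.5250%
Cov = Σ(rp − r̄p)(rm − r̄m) / 4 = 29.2769
Var(rm) = Σ(rm − r̄m)² / 4 = 35.6319
β = Cov / Var = 29.2769 / 35.6319 = 0.8216

0.82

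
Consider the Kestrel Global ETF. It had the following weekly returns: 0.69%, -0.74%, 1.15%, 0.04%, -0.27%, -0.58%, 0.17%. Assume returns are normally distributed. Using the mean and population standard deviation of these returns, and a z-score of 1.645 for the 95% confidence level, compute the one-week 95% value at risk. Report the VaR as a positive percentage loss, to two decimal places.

0.97

μ = (0.69 − 0.74 + 1.15 + 0.04 − 0.27 − 0.58 + 0.17) / 7 = 0.460 / 7 = 0.0657%
Population std dev = √[2.7558 / 7] = 0.6274%
VaR = −(μ − z·σ) = −(0.0657 − 1.645 × 0.6274) = −(-0.9664) = 0.9664%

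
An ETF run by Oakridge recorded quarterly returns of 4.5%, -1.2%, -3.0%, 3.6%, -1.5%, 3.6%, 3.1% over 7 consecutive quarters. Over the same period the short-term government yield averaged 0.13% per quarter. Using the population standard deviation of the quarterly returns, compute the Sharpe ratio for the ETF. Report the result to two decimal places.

r̄ = (4.5 − 1.2 − 3 + 3.6 − 1.5 + 3.6 + 3.1) / 7 = 1.3000%
Σ(r − r̄)² = 56.6400; population σ = √(56.6400/7) = 2.8445%
Sharpe = (r̄ − rf) / σ = (1.3000 − 0.13) / 2.8445 = 1.1700 / 2.8445 = 0.4113

0.41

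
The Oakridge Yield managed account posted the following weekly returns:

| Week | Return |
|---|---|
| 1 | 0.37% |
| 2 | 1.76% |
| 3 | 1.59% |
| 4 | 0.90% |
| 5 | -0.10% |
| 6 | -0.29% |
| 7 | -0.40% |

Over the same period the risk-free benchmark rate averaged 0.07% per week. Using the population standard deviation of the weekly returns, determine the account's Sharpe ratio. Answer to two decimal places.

0.58

μ = (0.37 + 1.76 + 1.59 + 0.9 − 0.1 − 0.29 − 0.4) / 7 = 0.5471%
Population std dev = √[4.7311 / 7] = 0.8221%
Sharpe = (μ − rf) / σ = (0.5471 − 0.07) / 0.8221 = 0.4771 / 0.8221 = 0.5803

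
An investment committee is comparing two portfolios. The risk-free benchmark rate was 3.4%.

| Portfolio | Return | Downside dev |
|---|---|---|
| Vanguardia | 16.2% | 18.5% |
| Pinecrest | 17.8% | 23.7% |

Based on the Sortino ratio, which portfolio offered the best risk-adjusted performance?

Vanguardia: Sortino ratio = (16.2% − 3.4%) / 18.5% = 0.692
Pinecrest: Sortino ratio = (17.8% − 3.4%) / 23.7% = 0.608
Highest: Vanguardia (0.692).

Vanguardia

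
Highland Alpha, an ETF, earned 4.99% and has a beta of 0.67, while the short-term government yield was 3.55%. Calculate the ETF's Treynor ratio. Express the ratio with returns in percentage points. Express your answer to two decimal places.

Treynor = (Rp − Rf) / β = (4.99% − 3.55%) / 0.67 = 1.44 / 0.67 = 2.1493

2.15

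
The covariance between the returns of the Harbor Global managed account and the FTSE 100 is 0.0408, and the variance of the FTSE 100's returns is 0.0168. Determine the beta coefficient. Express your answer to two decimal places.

β = Cov(Rp, Rm) / Var(Rm) = 0.0408 / 0.0168 = 2.4286

2.43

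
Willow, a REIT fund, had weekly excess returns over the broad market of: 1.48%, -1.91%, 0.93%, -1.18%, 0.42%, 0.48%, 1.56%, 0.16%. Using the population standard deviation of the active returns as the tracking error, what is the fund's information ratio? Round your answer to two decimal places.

0.21

μ = (1.48 − 1.91 + 0.93 − 1.18 + 0.42 + 0.48 + 1.56 + 0.16) / 8 = 0.2425%
Σ(r − μ)² = (1.48 − 0.2425)² + (-1.91 − 0.2425)² + … = 10.4914
σ = √[10.4914 / 8] = 1.1452%
IR = μ / tracking error = 0.2425 / 1.1452 = 0.2118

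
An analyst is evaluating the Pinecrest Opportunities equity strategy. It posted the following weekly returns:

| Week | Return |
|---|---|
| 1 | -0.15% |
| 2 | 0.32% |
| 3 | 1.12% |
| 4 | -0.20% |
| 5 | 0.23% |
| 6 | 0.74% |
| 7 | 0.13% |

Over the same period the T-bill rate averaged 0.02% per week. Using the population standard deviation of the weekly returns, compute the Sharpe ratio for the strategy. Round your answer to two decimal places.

0.67

r̄ = (-0.15 + 0.32 + 1.12 − 0.2 + 0.23 + 0.74 + 0.13) / 7 = 0.3129%
Σ(r − r̄)² = (-0.15 − 0.3129)² + (0.32 − 0.3129)² + (1.12 − 0.3129)² + … = 1.3515
σ = √[1.3515 / 7] = 0.4394%
Sharpe = (r̄ − rf) / σ = (0.3129 − 0.02) / 0.4394 = 0.2929 / 0.4394 = 0.6666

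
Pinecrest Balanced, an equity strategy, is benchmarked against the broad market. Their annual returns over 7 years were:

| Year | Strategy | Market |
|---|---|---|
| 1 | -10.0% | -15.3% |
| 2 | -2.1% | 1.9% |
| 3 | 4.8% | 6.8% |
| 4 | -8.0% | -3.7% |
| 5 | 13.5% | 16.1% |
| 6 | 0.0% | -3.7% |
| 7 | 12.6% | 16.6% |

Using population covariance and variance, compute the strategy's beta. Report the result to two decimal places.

r̄p = 1.5429%,  r̄m = 2.6714%
Cov = Σ(rp − r̄p)(rm − r̄m) / 7 = 86.9869
Var(rm) = Σ(rm − r̄m)² / 7 = 113.7335
β = Cov / Var = 86.9869 / 113.7335 = 0.7648

0.76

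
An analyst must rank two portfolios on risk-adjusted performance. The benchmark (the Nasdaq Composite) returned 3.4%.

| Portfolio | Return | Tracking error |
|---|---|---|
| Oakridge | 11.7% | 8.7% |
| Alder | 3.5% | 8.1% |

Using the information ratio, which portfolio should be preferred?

Oakridge: IR = (11.7% − 3.4%) / 8.7% = 0.954
Alder: IR = (3.5% − 3.4%) / 8.1% = 0.012
Highest: Oakridge (0.954).

Oakridge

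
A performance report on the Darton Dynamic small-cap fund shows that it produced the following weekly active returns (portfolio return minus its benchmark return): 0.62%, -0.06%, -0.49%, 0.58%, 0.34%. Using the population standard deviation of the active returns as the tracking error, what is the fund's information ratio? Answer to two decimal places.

Mean return r̄ = 0.990 / 5 = 0.1980%
Σ(r − r̄)² = 0.8841; population σ = √(0.8841/5) = 0.4205%
IR = r̄ / tracking error = 0.1980 / 0.4205 = 0.4709

0.47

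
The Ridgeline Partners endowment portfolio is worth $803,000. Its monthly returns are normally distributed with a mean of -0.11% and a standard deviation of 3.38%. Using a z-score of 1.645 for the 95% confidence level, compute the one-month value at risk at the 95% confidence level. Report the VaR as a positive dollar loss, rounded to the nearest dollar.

Return at the 95% tail: μ − z·σ = -0.11% − 1.645 × 3.38% = -0.11 − 5.5601 = -5.6701%
VaR = −(-5.6701%) × $803,000 = 5.6701% × $803,000 = $45,531

$45,531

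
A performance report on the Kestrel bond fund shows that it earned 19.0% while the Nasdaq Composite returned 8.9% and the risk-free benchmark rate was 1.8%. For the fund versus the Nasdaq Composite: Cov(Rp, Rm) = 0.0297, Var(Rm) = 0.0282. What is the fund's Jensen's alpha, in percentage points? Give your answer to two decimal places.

9.72

β = Cov / Var = 0.0297 / 0.0282 = 1.0532
E[R] = Rf + β(Rm − Rf) = 1.8% + 1.0532 × (8.9% − 1.8%) = 9.2777%
α = Rp − E[R] = 19.0% − 9.2777% = 9.7223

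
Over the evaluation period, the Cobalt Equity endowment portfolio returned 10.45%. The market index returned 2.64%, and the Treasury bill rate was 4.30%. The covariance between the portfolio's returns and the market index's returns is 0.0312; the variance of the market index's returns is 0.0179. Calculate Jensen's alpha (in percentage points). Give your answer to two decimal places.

9.04

β = Cov / Var = 0.0312 / 0.0179 = 1.7430
E[R] = Rf + β(Rm − Rf) = 4.30% + 1.7430 × (2.64% − 4.30%) = 1.4066%
α = Rp − E[R] = 10.45% − 1.4066% = 9.0434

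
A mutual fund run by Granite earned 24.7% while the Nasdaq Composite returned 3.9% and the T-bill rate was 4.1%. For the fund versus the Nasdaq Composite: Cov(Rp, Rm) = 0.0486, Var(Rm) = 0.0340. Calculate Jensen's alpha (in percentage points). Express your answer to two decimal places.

20.89

β = Cov / Var = 0.0486 / 0.0340 = 1.4294
E[R] = Rf + β(Rm − Rf) = 4.1% + 1.4294 × (3.9% − 4.1%) = 3.8141%
α = Rp − E[R] = 24.7% − 3.8141% = 20.8859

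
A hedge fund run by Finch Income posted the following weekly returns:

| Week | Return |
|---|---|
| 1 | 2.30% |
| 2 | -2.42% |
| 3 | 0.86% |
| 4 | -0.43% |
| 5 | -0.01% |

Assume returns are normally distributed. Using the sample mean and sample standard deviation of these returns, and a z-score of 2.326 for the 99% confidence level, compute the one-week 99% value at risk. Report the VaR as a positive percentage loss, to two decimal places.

3.98

μ = (2.3 − 2.42 + 0.86 − 0.43 − 0.01) / 5 = 0.0600%
Sample σ = √[Σ(r − μ)² / 4] = √[12.0530 / 4] = √3.0133 = 1.7359%
VaR = −(μ − z·σ) = −(0.0600 − 2.326 × 1.7359) = −(-3.9777) = 3.9777%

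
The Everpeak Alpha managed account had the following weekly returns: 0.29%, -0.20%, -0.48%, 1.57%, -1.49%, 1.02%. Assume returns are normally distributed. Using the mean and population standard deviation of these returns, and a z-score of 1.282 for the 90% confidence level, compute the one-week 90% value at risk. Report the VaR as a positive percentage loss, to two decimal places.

1.16

Mean return μ = 0.710 / 6 = 0.1183%
Population std dev = √[5.9959 / 6] = 0.9997%
VaR = −(μ − z·σ) = −(0.1183 − 1.282 × 0.9997) = −(-1.1633) = 1.1633%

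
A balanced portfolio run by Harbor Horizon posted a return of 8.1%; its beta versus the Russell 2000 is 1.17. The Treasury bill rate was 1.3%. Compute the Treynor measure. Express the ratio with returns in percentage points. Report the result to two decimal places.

Treynor = (Rp − Rf) / β = (8.1% − 1.3%) / 1.17 = 6.80 / 1.17 = 5.8120

5.81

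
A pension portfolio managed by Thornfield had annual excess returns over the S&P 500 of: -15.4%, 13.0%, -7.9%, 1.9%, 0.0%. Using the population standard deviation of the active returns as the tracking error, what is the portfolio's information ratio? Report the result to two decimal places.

Mean return r̄ = -8.40 / 5 = -1.6800%
Σ(r − r̄)² = (-15.4 − (-1.6800))² + (13 − (-1.6800))² + … = 458.0680
population σ = √(458.0680 / 5) = √91.6136 = 9.5715%
IR = r̄ / tracking error = -1.6800 / 9.5715 = -0.1755

-0.18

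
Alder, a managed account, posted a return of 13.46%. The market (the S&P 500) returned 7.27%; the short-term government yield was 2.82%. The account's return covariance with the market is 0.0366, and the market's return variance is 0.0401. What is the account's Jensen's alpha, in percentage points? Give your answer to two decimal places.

6.58

β = Cov / Var = 0.0366 / 0.0401 = 0.9127
E[R] = Rf + β(Rm − Rf) = 2.82% + 0.9127 × (7.27% − 2.82%) = 6.8815%
α = Rp − E[R] = 13.46% − 6.8815% = 6.5785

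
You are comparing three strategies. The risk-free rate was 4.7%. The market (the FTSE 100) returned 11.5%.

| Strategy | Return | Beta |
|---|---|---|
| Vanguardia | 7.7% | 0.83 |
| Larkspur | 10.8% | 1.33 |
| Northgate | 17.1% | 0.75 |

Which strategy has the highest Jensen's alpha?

Northgate

Vanguardia: α = 7.7% − [4.7% + 0.83 × (11.5% − 4.7%)] = -2.644
Larkspur: α = 10.8% − [4.7% + 1.33 × (11.5% − 4.7%)] = -2.944
Northgate: α = 17.1% − [4.7% + 0.75 × (11.5% − 4.7%)] = 7.300
Highest: Northgate (7.300).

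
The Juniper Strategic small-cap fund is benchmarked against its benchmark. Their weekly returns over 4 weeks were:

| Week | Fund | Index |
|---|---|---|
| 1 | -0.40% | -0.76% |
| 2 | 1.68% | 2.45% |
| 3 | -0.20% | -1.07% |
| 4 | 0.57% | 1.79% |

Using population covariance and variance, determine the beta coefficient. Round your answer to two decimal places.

0.49

r̄p = 0.4125%,  r̄m = 0.6025%
Cov = Σ(rp − r̄p)(rm − r̄m) / 4 = 1.1650
Var(rm) = Σ(rm − r̄m)² / 4 = 2.3693
β = Cov / Var = 1.1650 / 2.3693 = 0.4917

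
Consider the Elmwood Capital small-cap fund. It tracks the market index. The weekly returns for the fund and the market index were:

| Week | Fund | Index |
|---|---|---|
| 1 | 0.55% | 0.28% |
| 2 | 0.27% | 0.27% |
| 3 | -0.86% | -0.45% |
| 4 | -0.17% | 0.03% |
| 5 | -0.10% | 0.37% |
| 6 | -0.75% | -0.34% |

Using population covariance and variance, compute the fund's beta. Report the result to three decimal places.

r̄p = -0.1767%,  r̄m = 0.0267%
Cov = Σ(rp − r̄p)(rm − r̄m) / 6 = 0.1425
Var(rm) = Σ(rm − r̄m)² / 6 = 0.1005
β = Cov / Var = 0.1425 / 0.1005 = 1.4179

1.418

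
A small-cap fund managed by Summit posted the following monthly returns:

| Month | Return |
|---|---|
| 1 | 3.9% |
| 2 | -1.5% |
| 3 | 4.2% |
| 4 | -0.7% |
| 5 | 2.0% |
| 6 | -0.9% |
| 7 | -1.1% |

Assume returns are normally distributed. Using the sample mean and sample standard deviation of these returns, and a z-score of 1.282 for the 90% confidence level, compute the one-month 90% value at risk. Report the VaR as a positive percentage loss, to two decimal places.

2.33

r̄ = (3.9 − 1.5 + 4.2 − 0.7 + 2 − 0.9 − 1.1) / 7 = 0.8429%
Σ(r − r̄)² = 36.6371; sample σ = √(36.6371/6) = 2.4711%
VaR = −(r̄ − z·σ) = −(0.8429 − 1.282 × 2.4711) = −(-2.3251) = 2.3251%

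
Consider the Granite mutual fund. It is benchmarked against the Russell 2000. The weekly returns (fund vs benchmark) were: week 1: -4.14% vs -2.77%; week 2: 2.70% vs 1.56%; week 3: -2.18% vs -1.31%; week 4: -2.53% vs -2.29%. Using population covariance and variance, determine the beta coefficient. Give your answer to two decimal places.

r̄p = -1.5375%,  r̄m = -1.2025%
Cov = Σ(rp − r̄p)(rm − r̄m) / 4 = 4.2335
Var(rm) = Σ(rm − r̄m)² / 4 = 2.8207
β = Cov / Var = 4.2335 / 2.8207 = 1.5009

1.50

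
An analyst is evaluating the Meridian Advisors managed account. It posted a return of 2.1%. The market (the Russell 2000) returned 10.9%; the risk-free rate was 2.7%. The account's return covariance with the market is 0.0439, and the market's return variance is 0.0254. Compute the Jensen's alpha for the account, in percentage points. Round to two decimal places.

-14.77

β = Cov / Var = 0.0439 / 0.0254 = 1.7283
E[R] = Rf + β(Rm − Rf) = 2.7% + 1.7283 × (10.9% − 2.7%) = 16.8721%
α = Rp − E[R] = 2.1% − 16.8721% = -14.7721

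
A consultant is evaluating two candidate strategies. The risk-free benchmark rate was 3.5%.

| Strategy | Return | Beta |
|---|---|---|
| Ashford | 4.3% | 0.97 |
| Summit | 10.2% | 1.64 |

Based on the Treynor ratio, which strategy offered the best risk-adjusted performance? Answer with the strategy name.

Ashford: Treynor = (4.3% − 3.5%) / 0.97 = 0.825
Summit: Treynor = (10.2% − 3.5%) / 1.64 = 4.085
Highest: Summit (4.085).

Summit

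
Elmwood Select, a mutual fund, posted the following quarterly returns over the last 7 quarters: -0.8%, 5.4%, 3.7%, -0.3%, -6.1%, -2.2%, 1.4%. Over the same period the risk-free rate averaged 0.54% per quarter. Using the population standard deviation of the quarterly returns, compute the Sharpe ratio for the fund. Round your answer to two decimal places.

μ = (-0.8 + 5.4 + 3.7 − 0.3 − 6.1 − 2.2 + 1.4) / 7 = 0.1571%
Population σ = √[Σ(r − μ)² / 7] = √[87.4171 / 7] = √12.4882 = 3.5339%
Sharpe = (μ − rf) / σ = (0.1571 − 0.54) / 3.5339 = -0.3829 / 3.5339 = -0.1084

-0.11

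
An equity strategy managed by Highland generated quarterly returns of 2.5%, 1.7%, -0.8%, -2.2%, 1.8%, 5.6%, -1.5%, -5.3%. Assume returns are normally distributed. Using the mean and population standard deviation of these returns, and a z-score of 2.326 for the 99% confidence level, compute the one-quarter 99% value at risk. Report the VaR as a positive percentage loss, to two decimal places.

r̄ = (2.5 + 1.7 − 0.8 − 2.2 + 1.8 + 5.6 − 1.5 − 5.3) / 8 = 1.80 / 8 = 0.2250%
Σ(r − r̄)² = (2.5 − 0.2250)² + (1.7 − 0.2250)² + (-0.8 − 0.2250)² + … = 79.1550
population σ = √(79.1550 / 8) = √9.8944 = 3.1455%
VaR = −(r̄ − z·σ) = −(0.2250 − 2.326 × 3.1455) = −(-7.0914) = 7.0914%

7.09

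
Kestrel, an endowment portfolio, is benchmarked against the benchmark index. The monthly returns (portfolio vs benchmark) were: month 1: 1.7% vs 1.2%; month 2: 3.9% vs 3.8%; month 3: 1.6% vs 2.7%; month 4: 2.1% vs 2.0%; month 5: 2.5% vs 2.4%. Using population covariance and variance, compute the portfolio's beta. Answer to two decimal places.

0.77

r̄p = 2.3600%,  r̄m = 2.4200%
Cov = Σ(rp − r̄p)(rm − r̄m) / 5 = 0.5648
Var(rm) = Σ(rm − r̄m)² / 5 = 0.7296
β = Cov / Var = 0.5648 / 0.7296 = 0.7741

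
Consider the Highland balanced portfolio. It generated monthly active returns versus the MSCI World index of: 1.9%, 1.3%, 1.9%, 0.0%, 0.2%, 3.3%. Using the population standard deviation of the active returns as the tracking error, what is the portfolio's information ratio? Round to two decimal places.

μ = (1.9 + 1.3 + 1.9 + 0 + 0.2 + 3.3) / 6 = 1.4333%
Σ(r − μ)² = (1.9 − 1.4333)² + (1.3 − 1.4333)² + (1.9 − 1.4333)² + … = 7.5133
population σ = √(7.5133 / 6) = √1.2522 = 1.1190%
IR = μ / tracking error = 1.4333 / 1.1190 = 1.2809

1.28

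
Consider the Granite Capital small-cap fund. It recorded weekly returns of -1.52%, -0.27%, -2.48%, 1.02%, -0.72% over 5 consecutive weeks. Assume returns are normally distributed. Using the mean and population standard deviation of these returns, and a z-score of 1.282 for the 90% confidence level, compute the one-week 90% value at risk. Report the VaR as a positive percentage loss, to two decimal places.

2.30

μ = (-1.52 − 0.27 − 2.48 + 1.02 − 0.72) / 5 = -0.7940%
Σ(r − μ)² = (-1.52 − (-0.7940))² + (-0.27 − (-0.7940))² + … = 6.9403
population σ = √(6.9403 / 5) = √1.3881 = 1.1782%
VaR = −(μ − z·σ) = −(-0.7940 − 1.282 × 1.1782) = −(-2.3045) = 2.3045%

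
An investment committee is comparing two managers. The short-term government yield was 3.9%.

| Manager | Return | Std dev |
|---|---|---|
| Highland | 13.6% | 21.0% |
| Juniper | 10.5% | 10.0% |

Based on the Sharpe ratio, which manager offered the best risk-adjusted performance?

Juniper

Highland: Sharpe ratio = (13.6% − 3.9%) / 21.0% = 0.462
Juniper: Sharpe ratio = (10.5% − 3.9%) / 10.0% = 0.660
Highest: Juniper (0.660).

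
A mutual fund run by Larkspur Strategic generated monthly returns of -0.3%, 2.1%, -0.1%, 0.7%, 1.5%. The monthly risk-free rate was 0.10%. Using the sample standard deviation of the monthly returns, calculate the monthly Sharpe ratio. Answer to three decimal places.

r̄ = (-0.3 + 2.1 − 0.1 + 0.7 + 1.5) / 5 = 0.7800%
Σ(r − r̄)² = 4.2080; sample σ = √(4.2080/4) = 1.0257%
Sharpe = (r̄ − rf) / σ = (0.7800 − 0.1) / 1.0257 = 0.6800 / 1.0257 = 0.6630

0.663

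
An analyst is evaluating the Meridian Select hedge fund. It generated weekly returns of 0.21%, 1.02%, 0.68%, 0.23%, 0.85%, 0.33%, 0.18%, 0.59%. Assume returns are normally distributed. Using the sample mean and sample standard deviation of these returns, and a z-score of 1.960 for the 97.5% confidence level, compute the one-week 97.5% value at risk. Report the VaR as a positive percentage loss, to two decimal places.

0.12

r̄ = (0.21 + 1.02 + 0.68 + 0.23 + 0.85 + 0.33 + 0.18 + 0.59) / 8 = 0.5113%
Sample σ = √[Σ(r − r̄)² / 7] = √[0.7207 / 7] = √0.1030 = 0.3209%
VaR = −(r̄ − z·σ) = −(0.5113 − 1.960 × 0.3209) = −(-0.1177) = 0.1177%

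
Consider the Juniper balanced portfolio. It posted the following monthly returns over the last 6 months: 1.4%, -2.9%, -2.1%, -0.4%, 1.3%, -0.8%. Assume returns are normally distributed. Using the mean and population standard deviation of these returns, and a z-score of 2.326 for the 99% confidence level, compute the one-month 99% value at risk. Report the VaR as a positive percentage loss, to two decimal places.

4.29

r̄ = (1.4 − 2.9 − 2.1 − 0.4 + 1.3 − 0.8) / 6 = -0.5833%
Population std dev = √[15.2283 / 6] = 1.5931%
VaR = −(r̄ − z·σ) = −(-0.5833 − 2.326 × 1.5931) = −(-4.2889) = 4.2889%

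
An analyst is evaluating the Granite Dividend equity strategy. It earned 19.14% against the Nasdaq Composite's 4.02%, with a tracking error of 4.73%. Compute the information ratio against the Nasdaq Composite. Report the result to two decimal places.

IR = (Rp − Rb) / TE = (19.14% − 4.02%) / 4.73% = 15.12% / 4.73% = 3.1966

3.20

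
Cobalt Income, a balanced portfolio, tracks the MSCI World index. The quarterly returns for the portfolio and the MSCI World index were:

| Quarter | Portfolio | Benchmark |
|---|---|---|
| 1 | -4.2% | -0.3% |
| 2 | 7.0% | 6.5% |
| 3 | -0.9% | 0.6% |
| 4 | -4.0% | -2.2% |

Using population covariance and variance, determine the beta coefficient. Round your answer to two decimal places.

1.36

r̄p = -0.5250%,  r̄m = 1.1500%
Cov = Σ(rp − r̄p)(rm − r̄m) / 4 = 14.3588
Var(rm) = Σ(rm − r̄m)² / 4 = 10.5625
β = Cov / Var = 14.3588 / 10.5625 = 1.3594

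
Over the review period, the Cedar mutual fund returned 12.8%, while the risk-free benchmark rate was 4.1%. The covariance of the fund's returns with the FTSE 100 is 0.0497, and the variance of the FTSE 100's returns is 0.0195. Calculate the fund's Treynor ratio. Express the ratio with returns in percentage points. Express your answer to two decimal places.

β = Cov / Var = 0.0497 / 0.0195 = 2.5487
Treynor = (Rp − Rf) / β = (12.8% − 4.1%) / 2.5487 = 8.70 / 2.5487 = 3.4135

3.41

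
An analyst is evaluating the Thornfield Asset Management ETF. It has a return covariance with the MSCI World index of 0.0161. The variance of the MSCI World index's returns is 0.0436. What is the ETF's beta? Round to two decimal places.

0.37

β = Cov(Rp, Rm) / Var(Rm) = 0.0161 / 0.0436 = 0.3693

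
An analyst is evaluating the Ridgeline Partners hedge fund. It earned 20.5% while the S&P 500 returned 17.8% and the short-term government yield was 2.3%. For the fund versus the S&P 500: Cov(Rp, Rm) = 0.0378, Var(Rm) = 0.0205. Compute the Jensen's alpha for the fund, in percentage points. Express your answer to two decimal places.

-10.38

β = Cov / Var = 0.0378 / 0.0205 = 1.8439
E[R] = Rf + β(Rm − Rf) = 2.3% + 1.8439 × (17.8% − 2.3%) = 30.8805%
α = Rp − E[R] = 20.5% − 30.8805% = -10.3805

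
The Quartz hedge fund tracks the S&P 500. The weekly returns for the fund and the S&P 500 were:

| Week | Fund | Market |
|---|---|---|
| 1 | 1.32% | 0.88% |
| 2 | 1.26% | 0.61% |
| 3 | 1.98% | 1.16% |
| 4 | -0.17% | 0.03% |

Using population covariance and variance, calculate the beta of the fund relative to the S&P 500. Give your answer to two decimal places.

r̄p = 1.0975%,  r̄m = 0.6700%
Cov = Σ(rp − r̄p)(rm − r̄m) / 4 = 0.3202
Var(rm) = Σ(rm − r̄m)² / 4 = 0.1744
β = Cov / Var = 0.3202 / 0.1744 = 1.8360

1.84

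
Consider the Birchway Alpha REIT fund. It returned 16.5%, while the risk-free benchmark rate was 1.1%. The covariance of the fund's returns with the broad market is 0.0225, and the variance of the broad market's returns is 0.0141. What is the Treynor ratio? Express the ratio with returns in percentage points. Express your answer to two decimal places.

9.65

β = Cov / Var = 0.0225 / 0.0141 = 1.5957
Treynor = (Rp − Rf) / β = (16.5% − 1.1%) / 1.5957 = 15.40 / 1.5957 = 9.6509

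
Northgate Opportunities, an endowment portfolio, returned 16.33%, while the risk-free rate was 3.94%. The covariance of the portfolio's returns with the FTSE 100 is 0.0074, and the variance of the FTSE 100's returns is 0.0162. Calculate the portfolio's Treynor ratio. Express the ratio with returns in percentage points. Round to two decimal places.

27.12

β = Cov / Var = 0.0074 / 0.0162 = 0.4568
Treynor = (Rp − Rf) / β = (16.33% − 3.94%) / 0.4568 = 12.39 / 0.4568 = 27.1235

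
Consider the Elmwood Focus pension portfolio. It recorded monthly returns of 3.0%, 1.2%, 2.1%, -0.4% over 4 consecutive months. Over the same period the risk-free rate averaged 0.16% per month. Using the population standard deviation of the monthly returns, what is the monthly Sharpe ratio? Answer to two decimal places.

1.05

Mean return r̄ = 5.90 / 4 = 1.4750%
Σ(r − r̄)² = 6.3075; population σ = √(6.3075/4) = 1.2557%
Sharpe = (r̄ − rf) / σ = (1.4750 − 0.16) / 1.2557 = 1.3150 / 1.2557 = 1.0472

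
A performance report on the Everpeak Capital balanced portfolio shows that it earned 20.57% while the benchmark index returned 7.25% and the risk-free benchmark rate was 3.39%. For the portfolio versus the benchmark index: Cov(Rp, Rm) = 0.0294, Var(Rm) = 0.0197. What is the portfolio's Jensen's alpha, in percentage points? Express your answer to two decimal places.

11.42

β = Cov / Var = 0.0294 / 0.0197 = 1.4924
E[R] = Rf + β(Rm − Rf) = 3.39% + 1.4924 × (7.25% − 3.39%) = 9.1507%
α = Rp − E[R] = 20.57% − 9.1507% = 11.4193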